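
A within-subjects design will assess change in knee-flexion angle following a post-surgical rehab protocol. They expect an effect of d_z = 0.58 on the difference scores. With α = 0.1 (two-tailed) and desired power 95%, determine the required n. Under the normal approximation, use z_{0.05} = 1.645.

n = 33 pairs

For a paired (one-sample on differences) test: n = ((z_{α/2} + z_β) / d)².
z_{α/2} + z_β = 1.645 + 1.645 = 3.290.
n = (3.290 / 0.58)² = 5.672² = 32.18.
Round up.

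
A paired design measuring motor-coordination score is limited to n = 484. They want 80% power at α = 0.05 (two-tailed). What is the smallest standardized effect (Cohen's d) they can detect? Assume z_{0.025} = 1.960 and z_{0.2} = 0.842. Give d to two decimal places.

d_min ≈ 0.13

For a single sample (or paired design) of n = 484: d_min = (z_{α/2} + z_β)/√n.
z-sum = 1.960 + 0.842 = 2.802.
d_min = 2.802 / √484 = 2.802 / 22.000 = 0.127.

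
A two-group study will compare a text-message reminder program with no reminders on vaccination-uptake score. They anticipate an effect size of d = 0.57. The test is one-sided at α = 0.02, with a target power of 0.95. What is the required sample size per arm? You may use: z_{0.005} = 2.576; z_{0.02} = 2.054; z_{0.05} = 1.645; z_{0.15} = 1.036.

n = 85 per group

For two independent groups with equal n: n = 2·((z_{α} + z_β) / d)².
z_{α} + z_β = 2.054 + 1.645 = 3.699.
n = 2 × (3.699 / 0.57)² = 2 × 6.489² = 2 × 42.11 = 84.2.
Round up to the next whole participant.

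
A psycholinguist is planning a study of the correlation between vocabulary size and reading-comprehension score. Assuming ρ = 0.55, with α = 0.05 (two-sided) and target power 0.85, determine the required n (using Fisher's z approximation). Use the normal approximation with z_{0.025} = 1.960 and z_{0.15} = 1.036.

Fisher's z: C = ½·ln((1+r)/(1−r)) = ½·ln(3.4444) = 0.6184.
n = ((z_{α/2} + z_β)/C)² + 3.
(1.960 + 1.036) / 0.6184 = 2.996 / 0.6184 = 4.845.
n = 4.845² + 3 = 23.47 + 3 = 26.5.
Round up.

n = 27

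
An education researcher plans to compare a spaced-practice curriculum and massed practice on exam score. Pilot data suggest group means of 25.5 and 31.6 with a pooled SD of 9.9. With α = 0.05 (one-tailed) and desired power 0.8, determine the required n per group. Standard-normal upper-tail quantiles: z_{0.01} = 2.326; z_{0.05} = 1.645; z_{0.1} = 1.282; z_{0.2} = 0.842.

Cohen's d = |M₁ − M₂| / SD_pooled = |25.5 − 31.6| / 9.9 = 6.1 / 9.9 = 0.616.
For two independent groups with equal n: n = 2·((z_{α} + z_β) / d)².
z_{α} + z_β = 1.645 + 0.842 = 2.487.
n = 2 × (2.487 / 0.616)² = 2 × 4.037² = 2 × 16.30 = 32.6.
Round up to the next whole participant.

n = 33 per group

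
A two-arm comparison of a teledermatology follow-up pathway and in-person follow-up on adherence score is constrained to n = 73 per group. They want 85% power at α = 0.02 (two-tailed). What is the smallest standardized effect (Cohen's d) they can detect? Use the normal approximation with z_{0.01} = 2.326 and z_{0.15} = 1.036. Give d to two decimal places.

d_min ≈ 0.56

For two independent groups of n = 73 each: d_min = (z_{α/2} + z_β)·√(2/n).
z-sum = 2.326 + 1.036 = 3.362.
d_min = 3.362 × √(2/73) = 3.362 × 0.1655 = 0.556.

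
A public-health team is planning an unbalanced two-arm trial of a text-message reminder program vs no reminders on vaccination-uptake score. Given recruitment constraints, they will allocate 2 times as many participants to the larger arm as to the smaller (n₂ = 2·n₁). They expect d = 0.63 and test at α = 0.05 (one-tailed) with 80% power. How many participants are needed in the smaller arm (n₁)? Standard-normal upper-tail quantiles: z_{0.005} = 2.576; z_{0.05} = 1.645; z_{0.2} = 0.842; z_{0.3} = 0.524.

With allocation ratio k = n₂/n₁ = 2, Var(x̄₁−x̄₂) = σ²(1/n₁ + 1/(k·n₁)) = σ²·(k+1)/(k·n₁).
So n₁ = (1 + 1/k)·((z_{α} + z_β)/d)² = 1.500 × (2.487/0.63)².
n₁ = 1.500 × 15.58 = 23.4.
Round up: n₁ = 24, giving n₂ = 2 × 24 = 48.

n₁ = 24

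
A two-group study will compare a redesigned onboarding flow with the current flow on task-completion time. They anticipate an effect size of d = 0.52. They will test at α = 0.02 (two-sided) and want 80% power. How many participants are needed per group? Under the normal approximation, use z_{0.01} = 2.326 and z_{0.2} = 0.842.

n = 75 per group

For two independent groups with equal n: n = 2·((z_{α/2} + z_β) / d)².
z_{α/2} + z_β = 2.326 + 0.842 = 3.168.
n = 2 × (3.168 / 0.52)² = 2 × 6.092² = 2 × 37.12 = 74.2.
Round up to the next whole participant.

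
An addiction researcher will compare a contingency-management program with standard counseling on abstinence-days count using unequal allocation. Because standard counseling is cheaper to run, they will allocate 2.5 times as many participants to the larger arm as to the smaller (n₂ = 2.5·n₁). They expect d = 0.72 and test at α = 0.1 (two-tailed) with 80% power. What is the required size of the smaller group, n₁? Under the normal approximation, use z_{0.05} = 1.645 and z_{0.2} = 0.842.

n₁ = 17

With allocation ratio k = n₂/n₁ = 2.5, Var(x̄₁−x̄₂) = σ²(1/n₁ + 1/(k·n₁)) = σ²·(k+1)/(k·n₁).
So n₁ = (1 + 1/k)·((z_{α/2} + z_β)/d)² = 1.400 × (2.487/0.72)².
n₁ = 1.400 × 11.93 = 16.7.
Round up: n₁ = 17, giving n₂ = ⌈2.5 × 17⌉ = ⌈42.5⌉ = 43.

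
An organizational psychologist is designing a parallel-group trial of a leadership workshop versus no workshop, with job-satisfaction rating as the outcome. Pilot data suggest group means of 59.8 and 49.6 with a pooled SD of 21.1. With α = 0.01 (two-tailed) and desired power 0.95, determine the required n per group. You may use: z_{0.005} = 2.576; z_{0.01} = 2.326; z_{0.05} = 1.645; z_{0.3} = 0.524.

n = 153 per group

Cohen's d = |M₁ − M₂| / SD_pooled = |59.8 − 49.6| / 21.1 = 10.2 / 21.1 = 0.483.
For two independent groups with equal n: n = 2·((z_{α/2} + z_β) / d)².
z_{α/2} + z_β = 2.576 + 1.645 = 4.221.
n = 2 × (4.221 / 0.483)² = 2 × 8.739² = 2 × 76.37 = 152.7.
Round up to the next whole participant.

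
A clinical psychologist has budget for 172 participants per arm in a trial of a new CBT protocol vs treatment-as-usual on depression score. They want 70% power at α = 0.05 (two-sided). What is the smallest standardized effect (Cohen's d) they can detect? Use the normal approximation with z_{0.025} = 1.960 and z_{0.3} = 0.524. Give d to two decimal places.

d_min ≈ 0.27

For two independent groups of n = 172 each: d_min = (z_{α/2} + z_β)·√(2/n).
z-sum = 1.960 + 0.524 = 2.484.
d_min = 2.484 × √(2/172) = 2.484 × 0.1078 = 0.268.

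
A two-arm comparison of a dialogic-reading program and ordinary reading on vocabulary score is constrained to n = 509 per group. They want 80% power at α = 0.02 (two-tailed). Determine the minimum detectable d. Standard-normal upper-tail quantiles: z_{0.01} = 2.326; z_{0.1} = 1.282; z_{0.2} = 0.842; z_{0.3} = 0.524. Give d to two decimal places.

d_min ≈ 0.20

For two independent groups of n = 509 each: d_min = (z_{α/2} + z_β)·√(2/n).
z-sum = 2.326 + 0.842 = 3.168.
d_min = 3.168 × √(2/509) = 3.168 × 0.0627 = 0.199.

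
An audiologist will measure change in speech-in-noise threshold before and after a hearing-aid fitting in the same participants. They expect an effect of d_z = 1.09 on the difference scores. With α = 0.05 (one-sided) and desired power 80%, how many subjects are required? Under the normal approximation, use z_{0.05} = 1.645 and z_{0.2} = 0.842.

n = 6 pairs

For a paired (one-sample on differences) test: n = ((z_{α} + z_β) / d)².
z_{α} + z_β = 1.645 + 0.842 = 2.487.
n = (2.487 / 1.09)² = 2.282² = 5.21.
Round up.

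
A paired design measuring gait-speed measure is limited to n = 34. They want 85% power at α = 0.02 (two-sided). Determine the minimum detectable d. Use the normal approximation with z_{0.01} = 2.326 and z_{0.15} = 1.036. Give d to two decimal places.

For a single sample (or paired design) of n = 34: d_min = (z_{α/2} + z_β)/√n.
z-sum = 2.326 + 1.036 = 3.362.
d_min = 3.362 / √34 = 3.362 / 5.831 = 0.577.

d_min ≈ 0.58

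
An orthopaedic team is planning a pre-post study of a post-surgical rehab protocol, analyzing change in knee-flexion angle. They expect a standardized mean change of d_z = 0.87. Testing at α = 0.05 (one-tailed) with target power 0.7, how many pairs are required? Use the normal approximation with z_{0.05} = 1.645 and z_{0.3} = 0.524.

n = 7 pairs

For a paired (one-sample on differences) test: n = ((z_{α} + z_β) / d)².
z_{α} + z_β = 1.645 + 0.524 = 2.169.
n = (2.169 / 0.87)² = 2.493² = 6.22.
Round up.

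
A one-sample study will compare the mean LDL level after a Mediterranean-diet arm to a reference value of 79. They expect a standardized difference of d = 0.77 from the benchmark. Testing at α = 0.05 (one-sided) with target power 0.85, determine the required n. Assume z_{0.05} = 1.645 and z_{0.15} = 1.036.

For a one-sample test: n = ((z_{α} + z_β) / d)².
z_{α} + z_β = 1.645 + 1.036 = 2.681.
n = (2.681 / 0.77)² = 3.482² = 12.12.
Round up.

n = 13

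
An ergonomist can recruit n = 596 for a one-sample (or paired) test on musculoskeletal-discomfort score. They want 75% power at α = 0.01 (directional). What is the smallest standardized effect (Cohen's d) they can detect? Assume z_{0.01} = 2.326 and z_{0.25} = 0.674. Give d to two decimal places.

For a single sample (or paired design) of n = 596: d_min = (z_{α} + z_β)/√n.
z-sum = 2.326 + 0.674 = 3.000.
d_min = 3.000 / √596 = 3.000 / 24.413 = 0.123.

d_min ≈ 0.12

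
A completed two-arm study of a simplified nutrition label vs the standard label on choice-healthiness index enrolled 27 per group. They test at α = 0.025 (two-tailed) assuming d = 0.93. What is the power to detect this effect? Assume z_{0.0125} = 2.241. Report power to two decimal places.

For two equal groups, power = Φ(d·√(n/2) − z_{α/2}).
d·√(n/2) = 0.93 × √(27/2) = 0.93 × 3.674 = 3.417.
z_β = 3.417 − 2.241 = 1.176.
Power = Φ(1.176) = 0.880.

power ≈ 0.88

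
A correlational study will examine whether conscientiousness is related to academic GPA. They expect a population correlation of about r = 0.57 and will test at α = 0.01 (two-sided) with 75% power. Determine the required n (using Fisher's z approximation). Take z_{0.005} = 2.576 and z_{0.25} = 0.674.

Fisher's z: C = ½·ln((1+r)/(1−r)) = ½·ln(3.6512) = 0.6475.
n = ((z_{α/2} + z_β)/C)² + 3.
(2.576 + 0.674) / 0.6475 = 3.250 / 0.6475 = 5.019.
n = 5.019² + 3 = 25.19 + 3 = 28.2.
Round up.

n = 29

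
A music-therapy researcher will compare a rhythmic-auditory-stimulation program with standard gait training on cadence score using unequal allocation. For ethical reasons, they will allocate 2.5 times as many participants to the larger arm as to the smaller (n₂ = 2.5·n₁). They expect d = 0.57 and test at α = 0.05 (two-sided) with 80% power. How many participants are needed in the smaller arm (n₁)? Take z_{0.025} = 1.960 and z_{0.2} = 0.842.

n₁ = 34

With allocation ratio k = n₂/n₁ = 2.5, Var(x̄₁−x̄₂) = σ²(1/n₁ + 1/(k·n₁)) = σ²·(k+1)/(k·n₁).
So n₁ = (1 + 1/k)·((z_{α/2} + z_β)/d)² = 1.400 × (2.802/0.57)².
n₁ = 1.400 × 24.16 = 33.8.
Round up: n₁ = 34, giving n₂ = 2.5 × 34 = 85.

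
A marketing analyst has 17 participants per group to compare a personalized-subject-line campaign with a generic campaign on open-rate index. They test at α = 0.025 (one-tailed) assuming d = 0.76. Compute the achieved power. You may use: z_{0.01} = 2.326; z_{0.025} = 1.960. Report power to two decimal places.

power ≈ 0.60

For two equal groups, power = Φ(d·√(n/2) − z_{α}).
d·√(n/2) = 0.76 × √(17/2) = 0.76 × 2.915 = 2.216.
z_β = 2.216 − 1.960 = 0.256.
Power = Φ(0.256) = 0.601.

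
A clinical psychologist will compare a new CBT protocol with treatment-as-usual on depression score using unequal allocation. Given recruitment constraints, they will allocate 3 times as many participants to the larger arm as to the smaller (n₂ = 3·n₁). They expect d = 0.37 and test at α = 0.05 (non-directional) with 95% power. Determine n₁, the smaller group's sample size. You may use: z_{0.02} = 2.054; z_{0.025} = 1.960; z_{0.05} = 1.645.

n₁ = 127

With allocation ratio k = n₂/n₁ = 3, Var(x̄₁−x̄₂) = σ²(1/n₁ + 1/(k·n₁)) = σ²·(k+1)/(k·n₁).
So n₁ = (1 + 1/k)·((z_{α/2} + z_β)/d)² = 1.333 × (3.605/0.37)².
n₁ = 1.333 × 94.93 = 126.6.
Round up: n₁ = 127, giving n₂ = 3 × 127 = 381.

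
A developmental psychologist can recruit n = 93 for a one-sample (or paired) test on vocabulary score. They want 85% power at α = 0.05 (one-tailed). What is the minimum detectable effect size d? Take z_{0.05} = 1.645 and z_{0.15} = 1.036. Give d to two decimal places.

For a single sample (or paired design) of n = 93: d_min = (z_{α} + z_β)/√n.
z-sum = 1.645 + 1.036 = 2.681.
d_min = 2.681 / √93 = 2.681 / 9.644 = 0.278.

d_min ≈ 0.28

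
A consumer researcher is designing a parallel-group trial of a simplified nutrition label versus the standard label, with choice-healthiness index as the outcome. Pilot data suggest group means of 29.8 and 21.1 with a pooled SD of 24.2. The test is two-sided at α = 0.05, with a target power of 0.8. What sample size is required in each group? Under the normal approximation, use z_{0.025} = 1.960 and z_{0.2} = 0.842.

Cohen's d = |M₁ − M₂| / SD_pooled = |29.8 − 21.1| / 24.2 = 8.7 / 24.2 = 0.360.
For two independent groups with equal n: n = 2·((z_{α/2} + z_β) / d)².
z_{α/2} + z_β = 1.960 + 0.842 = 2.802.
n = 2 × (2.802 / 0.360)² = 2 × 7.783² = 2 × 60.58 = 121.2.
Round up to the next whole participant.

n = 122 per group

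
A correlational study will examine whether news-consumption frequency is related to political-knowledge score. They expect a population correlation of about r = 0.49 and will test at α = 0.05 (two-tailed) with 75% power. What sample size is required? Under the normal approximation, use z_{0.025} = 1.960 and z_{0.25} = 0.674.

Fisher's z: C = ½·ln((1+r)/(1−r)) = ½·ln(2.9216) = 0.5361.
n = ((z_{α/2} + z_β)/C)² + 3.
(1.960 + 0.674) / 0.5361 = 2.634 / 0.5361 = 4.913.
n = 4.913² + 3 = 24.14 + 3 = 27.1.
Round up.

n = 28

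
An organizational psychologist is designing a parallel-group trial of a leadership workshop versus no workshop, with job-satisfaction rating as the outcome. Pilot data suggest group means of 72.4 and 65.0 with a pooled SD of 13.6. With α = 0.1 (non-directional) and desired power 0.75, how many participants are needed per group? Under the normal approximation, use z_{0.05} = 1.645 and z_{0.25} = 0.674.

Cohen's d = |M₁ − M₂| / SD_pooled = |72.4 − 65.0| / 13.6 = 7.4 / 13.6 = 0.544.
For two independent groups with equal n: n = 2·((z_{α/2} + z_β) / d)².
z_{α/2} + z_β = 1.645 + 0.674 = 2.319.
n = 2 × (2.319 / 0.544)² = 2 × 4.263² = 2 × 18.17 = 36.3.
Round up to the next whole participant.

n = 37 per group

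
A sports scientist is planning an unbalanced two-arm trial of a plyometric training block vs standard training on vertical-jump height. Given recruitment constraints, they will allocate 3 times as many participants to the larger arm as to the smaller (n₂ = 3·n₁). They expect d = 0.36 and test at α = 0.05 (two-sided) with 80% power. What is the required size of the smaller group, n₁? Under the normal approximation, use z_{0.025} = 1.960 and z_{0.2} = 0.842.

n₁ = 81

With allocation ratio k = n₂/n₁ = 3, Var(x̄₁−x̄₂) = σ²(1/n₁ + 1/(k·n₁)) = σ²·(k+1)/(k·n₁).
So n₁ = (1 + 1/k)·((z_{α/2} + z_β)/d)² = 1.333 × (2.802/0.36)².
n₁ = 1.333 × 60.58 = 80.8.
Round up: n₁ = 81, giving n₂ = 3 × 81 = 243.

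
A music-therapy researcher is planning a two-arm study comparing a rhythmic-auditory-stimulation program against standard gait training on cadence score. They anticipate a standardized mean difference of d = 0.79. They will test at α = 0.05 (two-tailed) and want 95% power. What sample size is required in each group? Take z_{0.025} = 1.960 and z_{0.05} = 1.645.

For two independent groups with equal n: n = 2·((z_{α/2} + z_β) / d)².
z_{α/2} + z_β = 1.960 + 1.645 = 3.605.
n = 2 × (3.605 / 0.79)² = 2 × 4.563² = 2 × 20.82 = 41.6.
Round up to the next whole participant.

n = 42 per group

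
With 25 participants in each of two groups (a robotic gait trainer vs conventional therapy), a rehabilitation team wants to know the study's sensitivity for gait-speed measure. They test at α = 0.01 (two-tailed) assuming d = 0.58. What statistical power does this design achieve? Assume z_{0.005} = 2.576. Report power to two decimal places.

For two equal groups, power = Φ(d·√(n/2) − z_{α/2}).
d·√(n/2) = 0.58 × √(25/2) = 0.58 × 3.536 = 2.051.
z_β = 2.051 − 2.576 = -0.525.
Power = Φ(-0.525) = 0.300.

power ≈ 0.30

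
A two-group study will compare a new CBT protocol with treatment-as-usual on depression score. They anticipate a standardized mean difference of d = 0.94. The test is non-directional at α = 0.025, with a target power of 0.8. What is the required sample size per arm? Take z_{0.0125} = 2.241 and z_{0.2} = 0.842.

For two independent groups with equal n: n = 2·((z_{α/2} + z_β) / d)².
z_{α/2} + z_β = 2.241 + 0.842 = 3.083.
n = 2 × (3.083 / 0.94)² = 2 × 3.280² = 2 × 10.76 = 21.5.
Round up to the next whole participant.

n = 22 per group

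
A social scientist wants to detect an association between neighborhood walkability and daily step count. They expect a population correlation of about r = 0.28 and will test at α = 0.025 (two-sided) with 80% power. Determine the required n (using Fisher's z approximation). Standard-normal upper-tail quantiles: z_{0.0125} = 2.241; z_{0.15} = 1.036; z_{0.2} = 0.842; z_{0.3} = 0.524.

Fisher's z: C = ½·ln((1+r)/(1−r)) = ½·ln(1.7778) = 0.2877.
n = ((z_{α/2} + z_β)/C)² + 3.
(2.241 + 0.842) / 0.2877 = 3.083 / 0.2877 = 10.716.
n = 10.716² + 3 = 114.83 + 3 = 117.8.
Round up.

n = 118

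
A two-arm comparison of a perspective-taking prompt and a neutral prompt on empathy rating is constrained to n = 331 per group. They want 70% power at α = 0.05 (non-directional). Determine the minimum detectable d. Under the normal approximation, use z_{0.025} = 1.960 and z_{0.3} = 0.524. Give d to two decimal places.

d_min ≈ 0.19

For two independent groups of n = 331 each: d_min = (z_{α/2} + z_β)·√(2/n).
z-sum = 1.960 + 0.524 = 2.484.
d_min = 2.484 × √(2/331) = 2.484 × 0.0777 = 0.193.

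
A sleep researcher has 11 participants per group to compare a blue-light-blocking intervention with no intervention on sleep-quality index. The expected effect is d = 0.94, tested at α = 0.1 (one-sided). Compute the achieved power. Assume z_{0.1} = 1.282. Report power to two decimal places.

power ≈ 0.82

For two equal groups, power = Φ(d·√(n/2) − z_{α}).
d·√(n/2) = 0.94 × √(11/2) = 0.94 × 2.345 = 2.204.
z_β = 2.204 − 1.282 = 0.922.
Power = Φ(0.922) = 0.822.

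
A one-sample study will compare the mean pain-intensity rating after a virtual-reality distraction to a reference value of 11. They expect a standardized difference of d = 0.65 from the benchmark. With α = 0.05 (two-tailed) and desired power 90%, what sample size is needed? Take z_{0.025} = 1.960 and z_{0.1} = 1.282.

n = 25

For a one-sample test: n = ((z_{α/2} + z_β) / d)².
z_{α/2} + z_β = 1.960 + 1.282 = 3.242.
n = (3.242 / 0.65)² = 4.988² = 24.88.
Round up.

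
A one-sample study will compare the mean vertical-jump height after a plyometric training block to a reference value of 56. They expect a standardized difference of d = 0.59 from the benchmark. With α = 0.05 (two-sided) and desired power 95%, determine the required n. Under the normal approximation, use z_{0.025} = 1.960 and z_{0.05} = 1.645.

For a one-sample test: n = ((z_{α/2} + z_β) / d)².
z_{α/2} + z_β = 1.960 + 1.645 = 3.605.
n = (3.605 / 0.59)² = 6.110² = 37.33.
Round up.

n = 38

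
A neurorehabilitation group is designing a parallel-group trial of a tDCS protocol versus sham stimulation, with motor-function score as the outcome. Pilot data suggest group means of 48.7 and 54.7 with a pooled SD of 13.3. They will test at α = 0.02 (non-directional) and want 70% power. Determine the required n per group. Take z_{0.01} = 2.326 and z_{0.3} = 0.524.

n = 80 per group

Cohen's d = |M₁ − M₂| / SD_pooled = |48.7 − 54.7| / 13.3 = 6.0 / 13.3 = 0.451.
For two independent groups with equal n: n = 2·((z_{α/2} + z_β) / d)².
z_{α/2} + z_β = 2.326 + 0.524 = 2.850.
n = 2 × (2.850 / 0.451)² = 2 × 6.319² = 2 × 39.93 = 79.9.
Round up to the next whole participant.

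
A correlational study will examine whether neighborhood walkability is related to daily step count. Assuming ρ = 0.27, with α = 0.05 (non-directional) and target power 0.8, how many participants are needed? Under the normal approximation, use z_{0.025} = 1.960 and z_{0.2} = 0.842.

n = 106

Fisher's z: C = ½·ln((1+r)/(1−r)) = ½·ln(1.7397) = 0.2769.
n = ((z_{α/2} + z_β)/C)² + 3.
(1.960 + 0.842) / 0.2769 = 2.802 / 0.2769 = 10.119.
n = 10.119² + 3 = 102.40 + 3 = 105.4.
Round up.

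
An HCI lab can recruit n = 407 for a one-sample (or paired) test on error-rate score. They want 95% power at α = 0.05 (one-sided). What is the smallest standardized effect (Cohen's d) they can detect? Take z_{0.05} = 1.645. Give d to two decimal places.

For a single sample (or paired design) of n = 407: d_min = (z_{α} + z_β)/√n.
z-sum = 1.645 + 1.645 = 3.290.
d_min = 3.290 / √407 = 3.290 / 20.174 = 0.163.

d_min ≈ 0.16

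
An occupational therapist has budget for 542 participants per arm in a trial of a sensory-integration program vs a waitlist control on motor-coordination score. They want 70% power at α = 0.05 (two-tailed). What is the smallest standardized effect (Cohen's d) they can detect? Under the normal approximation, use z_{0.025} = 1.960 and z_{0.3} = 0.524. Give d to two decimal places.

d_min ≈ 0.15

For two independent groups of n = 542 each: d_min = (z_{α/2} + z_β)·√(2/n).
z-sum = 1.960 + 0.524 = 2.484.
d_min = 2.484 × √(2/542) = 2.484 × 0.0607 = 0.151.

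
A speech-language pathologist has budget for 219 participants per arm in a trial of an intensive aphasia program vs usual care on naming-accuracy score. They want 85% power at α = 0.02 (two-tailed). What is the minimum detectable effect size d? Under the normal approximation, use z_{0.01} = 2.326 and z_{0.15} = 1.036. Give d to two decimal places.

For two independent groups of n = 219 each: d_min = (z_{α/2} + z_β)·√(2/n).
z-sum = 2.326 + 1.036 = 3.362.
d_min = 3.362 × √(2/219) = 3.362 × 0.0956 = 0.321.

d_min ≈ 0.32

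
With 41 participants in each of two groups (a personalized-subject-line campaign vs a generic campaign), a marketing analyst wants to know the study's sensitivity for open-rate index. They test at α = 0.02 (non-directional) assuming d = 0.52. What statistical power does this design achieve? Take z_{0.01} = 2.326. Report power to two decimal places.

For two equal groups, power = Φ(d·√(n/2) − z_{α/2}).
d·√(n/2) = 0.52 × √(41/2) = 0.52 × 4.528 = 2.354.
z_β = 2.354 − 2.326 = 0.028.
Power = Φ(0.028) = 0.511.

power ≈ 0.51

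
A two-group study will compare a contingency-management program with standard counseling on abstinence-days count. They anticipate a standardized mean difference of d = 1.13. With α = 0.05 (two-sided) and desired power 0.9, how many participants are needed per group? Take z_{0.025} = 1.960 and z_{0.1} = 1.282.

n = 17 per group

For two independent groups with equal n: n = 2·((z_{α/2} + z_β) / d)².
z_{α/2} + z_β = 1.960 + 1.282 = 3.242.
n = 2 × (3.242 / 1.13)² = 2 × 2.869² = 2 × 8.23 = 16.5.
Round up to the next whole participant.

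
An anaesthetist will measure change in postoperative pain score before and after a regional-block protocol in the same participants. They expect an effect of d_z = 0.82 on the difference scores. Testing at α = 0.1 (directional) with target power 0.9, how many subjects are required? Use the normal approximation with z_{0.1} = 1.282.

For a paired (one-sample on differences) test: n = ((z_{α} + z_β) / d)².
z_{α} + z_β = 1.282 + 1.282 = 2.564.
n = (2.564 / 0.82)² = 3.127² = 9.78.
Round up.

n = 10 pairs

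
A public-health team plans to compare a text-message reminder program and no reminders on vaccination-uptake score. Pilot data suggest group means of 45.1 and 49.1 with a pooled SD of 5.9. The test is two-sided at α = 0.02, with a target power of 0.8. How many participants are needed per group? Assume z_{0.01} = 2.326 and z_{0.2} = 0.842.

n = 44 per group

Cohen's d = |M₁ − M₂| / SD_pooled = |45.1 − 49.1| / 5.9 = 4.0 / 5.9 = 0.678.
For two independent groups with equal n: n = 2·((z_{α/2} + z_β) / d)².
z_{α/2} + z_β = 2.326 + 0.842 = 3.168.
n = 2 × (3.168 / 0.678)² = 2 × 4.673² = 2 × 21.83 = 43.7.
Round up to the next whole participant.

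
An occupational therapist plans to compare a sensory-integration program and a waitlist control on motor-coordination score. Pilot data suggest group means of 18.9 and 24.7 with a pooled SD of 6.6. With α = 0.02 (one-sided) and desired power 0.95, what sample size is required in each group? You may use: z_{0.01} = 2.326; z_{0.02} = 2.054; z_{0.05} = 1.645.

n = 36 per group

Cohen's d = |M₁ − M₂| / SD_pooled = |18.9 − 24.7| / 6.6 = 5.8 / 6.6 = 0.879.
For two independent groups with equal n: n = 2·((z_{α} + z_β) / d)².
z_{α} + z_β = 2.054 + 1.645 = 3.699.
n = 2 × (3.699 / 0.879)² = 2 × 4.208² = 2 × 17.71 = 35.4.
Round up to the next whole participant.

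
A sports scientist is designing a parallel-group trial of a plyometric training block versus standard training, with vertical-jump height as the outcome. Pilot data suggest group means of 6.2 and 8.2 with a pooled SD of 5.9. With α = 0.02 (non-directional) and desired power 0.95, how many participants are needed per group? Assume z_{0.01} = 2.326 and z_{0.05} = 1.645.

Cohen's d = |M₁ − M₂| / SD_pooled = |6.2 − 8.2| / 5.9 = 2.0 / 5.9 = 0.339.
For two independent groups with equal n: n = 2·((z_{α/2} + z_β) / d)².
z_{α/2} + z_β = 2.326 + 1.645 = 3.971.
n = 2 × (3.971 / 0.339)² = 2 × 11.714² = 2 × 137.21 = 274.4.
Round up to the next whole participant.

n = 275 per group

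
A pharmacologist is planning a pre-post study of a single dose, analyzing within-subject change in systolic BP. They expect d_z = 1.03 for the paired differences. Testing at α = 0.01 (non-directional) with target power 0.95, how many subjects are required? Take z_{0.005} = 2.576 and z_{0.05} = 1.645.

n = 17 pairs

For a paired (one-sample on differences) test: n = ((z_{α/2} + z_β) / d)².
z_{α/2} + z_β = 2.576 + 1.645 = 4.221.
n = (4.221 / 1.03)² = 4.098² = 16.79.
Round up.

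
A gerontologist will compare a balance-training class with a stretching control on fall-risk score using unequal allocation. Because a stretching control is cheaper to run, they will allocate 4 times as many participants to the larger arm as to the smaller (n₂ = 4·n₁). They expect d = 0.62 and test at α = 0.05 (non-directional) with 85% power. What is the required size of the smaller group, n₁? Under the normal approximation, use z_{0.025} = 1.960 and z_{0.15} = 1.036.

n₁ = 30

With allocation ratio k = n₂/n₁ = 4, Var(x̄₁−x̄₂) = σ²(1/n₁ + 1/(k·n₁)) = σ²·(k+1)/(k·n₁).
So n₁ = (1 + 1/k)·((z_{α/2} + z_β)/d)² = 1.250 × (2.996/0.62)².
n₁ = 1.250 × 23.35 = 29.2.
Round up: n₁ = 30, giving n₂ = 4 × 30 = 120.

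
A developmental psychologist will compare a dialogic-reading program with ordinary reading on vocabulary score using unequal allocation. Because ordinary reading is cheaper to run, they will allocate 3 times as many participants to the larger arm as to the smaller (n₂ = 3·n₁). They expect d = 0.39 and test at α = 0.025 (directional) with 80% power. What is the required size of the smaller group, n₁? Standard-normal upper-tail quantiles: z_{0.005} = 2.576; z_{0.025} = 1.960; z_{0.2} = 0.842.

n₁ = 69

With allocation ratio k = n₂/n₁ = 3, Var(x̄₁−x̄₂) = σ²(1/n₁ + 1/(k·n₁)) = σ²·(k+1)/(k·n₁).
So n₁ = (1 + 1/k)·((z_{α} + z_β)/d)² = 1.333 × (2.802/0.39)².
n₁ = 1.333 × 51.62 = 68.8.
Round up: n₁ = 69, giving n₂ = 3 × 69 = 207.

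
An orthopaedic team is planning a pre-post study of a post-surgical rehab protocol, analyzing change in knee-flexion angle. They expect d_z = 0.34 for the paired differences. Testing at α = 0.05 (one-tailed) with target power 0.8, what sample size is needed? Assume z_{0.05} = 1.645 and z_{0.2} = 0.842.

For a paired (one-sample on differences) test: n = ((z_{α} + z_β) / d)².
z_{α} + z_β = 1.645 + 0.842 = 2.487.
n = (2.487 / 0.34)² = 7.315² = 53.50.
Round up.

n = 54 pairs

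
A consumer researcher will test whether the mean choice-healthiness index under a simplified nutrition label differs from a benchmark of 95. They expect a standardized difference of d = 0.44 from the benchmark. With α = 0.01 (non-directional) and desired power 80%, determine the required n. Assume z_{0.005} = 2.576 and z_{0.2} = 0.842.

For a one-sample test: n = ((z_{α/2} + z_β) / d)².
z_{α/2} + z_β = 2.576 + 0.842 = 3.418.
n = (3.418 / 0.44)² = 7.768² = 60.34.
Round up.

n = 61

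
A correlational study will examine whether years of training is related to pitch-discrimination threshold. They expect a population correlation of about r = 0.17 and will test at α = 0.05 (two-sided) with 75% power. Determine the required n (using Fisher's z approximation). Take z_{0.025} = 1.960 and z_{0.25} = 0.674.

n = 239

Fisher's z: C = ½·ln((1+r)/(1−r)) = ½·ln(1.4096) = 0.1717.
n = ((z_{α/2} + z_β)/C)² + 3.
(1.960 + 0.674) / 0.1717 = 2.634 / 0.1717 = 15.341.
n = 15.341² + 3 = 235.34 + 3 = 238.3.
Round up.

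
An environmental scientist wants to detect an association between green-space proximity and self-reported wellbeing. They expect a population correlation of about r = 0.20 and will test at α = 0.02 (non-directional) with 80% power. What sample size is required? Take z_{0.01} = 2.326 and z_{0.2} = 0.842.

n = 248

Fisher's z: C = ½·ln((1+r)/(1−r)) = ½·ln(1.5000) = 0.2027.
n = ((z_{α/2} + z_β)/C)² + 3.
(2.326 + 0.842) / 0.2027 = 3.168 / 0.2027 = 15.629.
n = 15.629² + 3 = 244.27 + 3 = 247.3.
Round up.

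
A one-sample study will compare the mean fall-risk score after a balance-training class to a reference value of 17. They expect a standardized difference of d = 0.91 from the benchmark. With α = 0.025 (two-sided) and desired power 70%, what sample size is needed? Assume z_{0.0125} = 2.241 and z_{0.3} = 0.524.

For a one-sample test: n = ((z_{α/2} + z_β) / d)².
z_{α/2} + z_β = 2.241 + 0.524 = 2.765.
n = (2.765 / 0.91)² = 3.038² = 9.23.
Round up.

n = 10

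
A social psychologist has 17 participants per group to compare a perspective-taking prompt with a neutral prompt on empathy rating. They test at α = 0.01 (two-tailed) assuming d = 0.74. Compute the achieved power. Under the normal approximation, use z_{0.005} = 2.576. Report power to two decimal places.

For two equal groups, power = Φ(d·√(n/2) − z_{α/2}).
d·√(n/2) = 0.74 × √(17/2) = 0.74 × 2.915 = 2.157.
z_β = 2.157 − 2.576 = -0.419.
Power = Φ(-0.419) = 0.338.

power ≈ 0.34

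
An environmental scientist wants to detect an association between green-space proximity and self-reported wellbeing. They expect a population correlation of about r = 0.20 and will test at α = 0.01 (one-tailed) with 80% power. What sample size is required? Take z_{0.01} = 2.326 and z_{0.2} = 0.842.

n = 248

Fisher's z: C = ½·ln((1+r)/(1−r)) = ½·ln(1.5000) = 0.2027.
n = ((z_{α} + z_β)/C)² + 3.
(2.326 + 0.842) / 0.2027 = 3.168 / 0.2027 = 15.629.
n = 15.629² + 3 = 244.27 + 3 = 247.3.
Round up.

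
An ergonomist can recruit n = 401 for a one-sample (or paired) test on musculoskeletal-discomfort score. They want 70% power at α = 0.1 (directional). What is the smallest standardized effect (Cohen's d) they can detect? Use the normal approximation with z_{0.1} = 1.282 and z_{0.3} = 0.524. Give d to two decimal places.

d_min ≈ 0.09

For a single sample (or paired design) of n = 401: d_min = (z_{α} + z_β)/√n.
z-sum = 1.282 + 0.524 = 1.806.
d_min = 1.806 / √401 = 1.806 / 20.025 = 0.090.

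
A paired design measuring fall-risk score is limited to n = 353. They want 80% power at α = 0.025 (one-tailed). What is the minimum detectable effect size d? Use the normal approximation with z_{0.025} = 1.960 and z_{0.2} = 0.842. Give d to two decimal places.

For a single sample (or paired design) of n = 353: d_min = (z_{α} + z_β)/√n.
z-sum = 1.960 + 0.842 = 2.802.
d_min = 2.802 / √353 = 2.802 / 18.788 = 0.149.

d_min ≈ 0.15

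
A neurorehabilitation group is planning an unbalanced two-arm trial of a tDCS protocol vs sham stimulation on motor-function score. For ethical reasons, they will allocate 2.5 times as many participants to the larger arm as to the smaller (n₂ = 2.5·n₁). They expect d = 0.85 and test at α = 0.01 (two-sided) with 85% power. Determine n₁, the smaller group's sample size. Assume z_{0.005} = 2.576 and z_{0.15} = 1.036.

With allocation ratio k = n₂/n₁ = 2.5, Var(x̄₁−x̄₂) = σ²(1/n₁ + 1/(k·n₁)) = σ²·(k+1)/(k·n₁).
So n₁ = (1 + 1/k)·((z_{α/2} + z_β)/d)² = 1.400 × (3.612/0.85)².
n₁ = 1.400 × 18.06 = 25.3.
Round up: n₁ = 26, giving n₂ = 2.5 × 26 = 65.

n₁ = 26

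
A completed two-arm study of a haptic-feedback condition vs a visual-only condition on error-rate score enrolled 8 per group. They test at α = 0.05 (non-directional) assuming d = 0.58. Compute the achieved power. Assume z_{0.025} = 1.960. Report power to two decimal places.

For two equal groups, power = Φ(d·√(n/2) − z_{α/2}).
d·√(n/2) = 0.58 × √(8/2) = 0.58 × 2.000 = 1.160.
z_β = 1.160 − 1.960 = -0.800.
Power = Φ(-0.800) = 0.212.

power ≈ 0.21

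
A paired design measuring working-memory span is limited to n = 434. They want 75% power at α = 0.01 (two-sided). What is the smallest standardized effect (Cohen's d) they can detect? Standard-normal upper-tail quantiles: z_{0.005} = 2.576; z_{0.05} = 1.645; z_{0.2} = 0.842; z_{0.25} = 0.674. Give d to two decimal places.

For a single sample (or paired design) of n = 434: d_min = (z_{α/2} + z_β)/√n.
z-sum = 2.576 + 0.674 = 3.250.
d_min = 3.250 / √434 = 3.250 / 20.833 = 0.156.

d_min ≈ 0.16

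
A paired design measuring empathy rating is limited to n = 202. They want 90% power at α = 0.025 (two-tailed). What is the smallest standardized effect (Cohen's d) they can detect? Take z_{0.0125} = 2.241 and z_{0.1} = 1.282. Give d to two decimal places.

d_min ≈ 0.25

For a single sample (or paired design) of n = 202: d_min = (z_{α/2} + z_β)/√n.
z-sum = 2.241 + 1.282 = 3.523.
d_min = 3.523 / √202 = 3.523 / 14.213 = 0.248.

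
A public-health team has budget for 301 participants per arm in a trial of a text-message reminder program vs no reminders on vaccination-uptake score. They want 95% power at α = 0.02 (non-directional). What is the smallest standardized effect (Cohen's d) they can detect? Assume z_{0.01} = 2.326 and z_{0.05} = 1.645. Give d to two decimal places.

For two independent groups of n = 301 each: d_min = (z_{α/2} + z_β)·√(2/n).
z-sum = 2.326 + 1.645 = 3.971.
d_min = 3.971 × √(2/301) = 3.971 × 0.0815 = 0.324.

d_min ≈ 0.32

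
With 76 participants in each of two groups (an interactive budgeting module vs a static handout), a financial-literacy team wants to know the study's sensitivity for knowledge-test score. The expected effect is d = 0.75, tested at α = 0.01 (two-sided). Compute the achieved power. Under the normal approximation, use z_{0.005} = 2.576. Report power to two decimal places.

power ≈ 0.98

For two equal groups, power = Φ(d·√(n/2) − z_{α/2}).
d·√(n/2) = 0.75 × √(76/2) = 0.75 × 6.164 = 4.623.
z_β = 4.623 − 2.576 = 2.047.
Power = Φ(2.047) = 0.980.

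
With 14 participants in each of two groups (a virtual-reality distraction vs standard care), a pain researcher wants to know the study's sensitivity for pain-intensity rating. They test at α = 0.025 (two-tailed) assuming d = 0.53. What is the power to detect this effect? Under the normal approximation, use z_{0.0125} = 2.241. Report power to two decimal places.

For two equal groups, power = Φ(d·√(n/2) − z_{α/2}).
d·√(n/2) = 0.53 × √(14/2) = 0.53 × 2.646 = 1.402.
z_β = 1.402 − 2.241 = -0.839.
Power = Φ(-0.839) = 0.201.

power ≈ 0.20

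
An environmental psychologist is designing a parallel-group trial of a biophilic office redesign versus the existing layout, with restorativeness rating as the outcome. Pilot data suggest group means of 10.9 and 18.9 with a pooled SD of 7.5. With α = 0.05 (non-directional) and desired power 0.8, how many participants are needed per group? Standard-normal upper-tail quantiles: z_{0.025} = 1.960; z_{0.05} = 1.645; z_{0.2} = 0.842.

n = 14 per group

Cohen's d = |M₁ − M₂| / SD_pooled = |10.9 − 18.9| / 7.5 = 8.0 / 7.5 = 1.067.
For two independent groups with equal n: n = 2·((z_{α/2} + z_β) / d)².
z_{α/2} + z_β = 1.960 + 0.842 = 2.802.
n = 2 × (2.802 / 1.067)² = 2 × 2.626² = 2 × 6.90 = 13.8.
Round up to the next whole participant.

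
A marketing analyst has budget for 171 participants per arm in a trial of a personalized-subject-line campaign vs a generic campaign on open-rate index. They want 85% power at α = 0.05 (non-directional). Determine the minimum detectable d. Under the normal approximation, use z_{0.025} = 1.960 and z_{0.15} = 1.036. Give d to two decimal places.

For two independent groups of n = 171 each: d_min = (z_{α/2} + z_β)·√(2/n).
z-sum = 1.960 + 1.036 = 2.996.
d_min = 2.996 × √(2/171) = 2.996 × 0.1081 = 0.324.

d_min ≈ 0.32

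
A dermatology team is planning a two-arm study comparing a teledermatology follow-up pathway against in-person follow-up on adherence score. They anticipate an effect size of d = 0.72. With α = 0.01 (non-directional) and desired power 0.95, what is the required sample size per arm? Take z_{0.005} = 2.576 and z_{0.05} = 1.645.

n = 69 per group

For two independent groups with equal n: n = 2·((z_{α/2} + z_β) / d)².
z_{α/2} + z_β = 2.576 + 1.645 = 4.221.
n = 2 × (4.221 / 0.72)² = 2 × 5.863² = 2 × 34.37 = 68.7.
Round up to the next whole participant.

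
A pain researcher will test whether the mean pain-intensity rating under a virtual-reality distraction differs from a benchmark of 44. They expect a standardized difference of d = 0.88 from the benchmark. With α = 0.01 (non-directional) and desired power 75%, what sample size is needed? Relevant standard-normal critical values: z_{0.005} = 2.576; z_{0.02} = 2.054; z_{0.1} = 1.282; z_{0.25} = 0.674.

For a one-sample test: n = ((z_{α/2} + z_β) / d)².
z_{α/2} + z_β = 2.576 + 0.674 = 3.250.
n = (3.250 / 0.88)² = 3.693² = 13.64.
Round up.

n = 14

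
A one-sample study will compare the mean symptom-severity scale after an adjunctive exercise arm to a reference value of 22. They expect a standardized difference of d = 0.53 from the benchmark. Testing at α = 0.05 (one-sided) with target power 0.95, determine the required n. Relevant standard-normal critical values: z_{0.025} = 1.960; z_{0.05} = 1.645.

n = 39

For a one-sample test: n = ((z_{α} + z_β) / d)².
z_{α} + z_β = 1.645 + 1.645 = 3.290.
n = (3.290 / 0.53)² = 6.208² = 38.53.
Round up.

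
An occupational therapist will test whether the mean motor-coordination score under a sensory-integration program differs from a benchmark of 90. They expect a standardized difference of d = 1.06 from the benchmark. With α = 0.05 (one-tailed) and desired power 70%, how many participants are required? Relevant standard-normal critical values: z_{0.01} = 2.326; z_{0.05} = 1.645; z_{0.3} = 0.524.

n = 5

For a one-sample test: n = ((z_{α} + z_β) / d)².
z_{α} + z_β = 1.645 + 0.524 = 2.169.
n = (2.169 / 1.06)² = 2.046² = 4.19.
Round up.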